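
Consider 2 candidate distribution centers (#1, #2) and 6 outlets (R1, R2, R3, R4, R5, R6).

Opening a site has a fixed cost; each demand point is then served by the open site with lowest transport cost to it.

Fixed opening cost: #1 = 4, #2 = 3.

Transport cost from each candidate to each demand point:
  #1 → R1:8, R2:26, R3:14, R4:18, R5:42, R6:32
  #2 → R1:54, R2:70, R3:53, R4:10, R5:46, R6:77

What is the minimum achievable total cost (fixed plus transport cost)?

Open {#1, #2}: assign each demand point to its cheapest open site.
  R1→#1 8, R2→#1 26, R3→#1 14, R4→#2 10, R5→#1 42, R6→#1 32
  transport cost 132, fixed 7 → total 139.
Compare {#1}: transport cost 140 + fixed 4 = 144.
Compare {#2}: transport cost 310 + fixed 3 = 313.

139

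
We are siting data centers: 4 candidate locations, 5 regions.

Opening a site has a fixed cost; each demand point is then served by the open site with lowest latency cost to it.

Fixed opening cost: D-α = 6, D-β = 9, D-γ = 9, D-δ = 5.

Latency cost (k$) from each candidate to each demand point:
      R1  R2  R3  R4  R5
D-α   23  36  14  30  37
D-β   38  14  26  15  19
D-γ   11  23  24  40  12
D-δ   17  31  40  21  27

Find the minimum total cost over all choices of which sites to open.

90

Open {D-α, D-β, D-γ}: assign each demand point to its cheapest open site.
  R1→D-γ 11, R2→D-β 14, R3→D-α 14, R4→D-β 15, R5→D-γ 12
  latency cost 66, fixed 24 → total 90.
Compare {D-β, D-γ}: latency cost 76 + fixed 18 = 94.
Compare {D-α, D-β, D-γ, D-δ}: latency cost 66 + fixed 29 = 95.
Compare {D-α, D-β, D-δ}: latency cost 79 + fixed 20 = 99.
All other subsets cost ≥ 94. Minimum total cost: 90.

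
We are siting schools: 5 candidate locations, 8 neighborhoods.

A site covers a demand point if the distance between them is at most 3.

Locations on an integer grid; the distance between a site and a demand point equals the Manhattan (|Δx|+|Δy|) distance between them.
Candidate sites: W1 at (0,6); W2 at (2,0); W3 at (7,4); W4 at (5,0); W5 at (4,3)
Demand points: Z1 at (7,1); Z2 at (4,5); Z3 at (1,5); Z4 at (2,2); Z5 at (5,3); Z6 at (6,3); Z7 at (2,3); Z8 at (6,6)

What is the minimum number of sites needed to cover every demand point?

3

Coverage sets (demand points within 3 of each site):
  W1: {Z3}
  W2: {Z4, Z7}
  W3: {Z1, Z5, Z6, Z8}
  W4: {Z1, Z5}
  W5: {Z2, Z4, Z5, Z6, Z7}
No 2 sites suffice: every size-2 union leaves at least one demand point uncovered.
But {W1, W3, W5} covers everything, so the minimum is 3.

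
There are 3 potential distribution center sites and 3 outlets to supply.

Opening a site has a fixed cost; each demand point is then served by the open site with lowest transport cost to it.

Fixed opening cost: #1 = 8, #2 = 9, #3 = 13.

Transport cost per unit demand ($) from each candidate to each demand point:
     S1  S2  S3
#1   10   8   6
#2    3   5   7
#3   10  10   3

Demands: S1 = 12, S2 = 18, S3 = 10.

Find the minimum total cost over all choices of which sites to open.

Open {#2, #3}: assign each demand point to its cheapest open site.
  S1→#2 12×3=36, S2→#2 18×5=90, S3→#3 10×3=30
  transport cost 156, fixed 22 → total 178.
Compare {#1, #2, #3}: transport cost 156 + fixed 30 = 186.
Compare {#1, #2}: transport cost 186 + fixed 17 = 203.
Compare {#2}: transport cost 196 + fixed 9 = 205.
All other subsets cost ≥ 186. Minimum total cost: 178.

178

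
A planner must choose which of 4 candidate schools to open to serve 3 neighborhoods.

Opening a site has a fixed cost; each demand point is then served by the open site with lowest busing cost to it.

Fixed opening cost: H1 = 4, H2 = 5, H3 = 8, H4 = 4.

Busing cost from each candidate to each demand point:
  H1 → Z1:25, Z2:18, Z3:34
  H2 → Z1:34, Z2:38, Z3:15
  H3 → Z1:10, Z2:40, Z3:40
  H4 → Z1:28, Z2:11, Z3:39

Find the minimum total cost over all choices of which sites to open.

Open {H2, H3, H4}: assign each demand point to its cheapest open site.
  Z1→H3 10, Z2→H4 11, Z3→H2 15
  busing cost 36, fixed 17 → total 53.
Compare {H1, H2, H3, H4}: busing cost 36 + fixed 21 = 57.
Compare {H1, H2, H3}: busing cost 43 + fixed 17 = 60.
Compare {H2, H4}: busing cost 54 + fixed 9 = 63.
All other subsets cost ≥ 57. Minimum total cost: 53.

53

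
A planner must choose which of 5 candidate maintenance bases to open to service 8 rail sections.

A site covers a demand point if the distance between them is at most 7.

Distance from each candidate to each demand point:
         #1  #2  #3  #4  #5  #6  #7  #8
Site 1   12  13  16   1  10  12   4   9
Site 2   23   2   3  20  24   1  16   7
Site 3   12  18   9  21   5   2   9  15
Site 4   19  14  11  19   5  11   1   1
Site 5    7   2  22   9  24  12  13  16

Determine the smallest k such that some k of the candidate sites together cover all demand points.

Coverage sets (demand points within 7 of each site):
  Site 1: {#4, #7}
  Site 2: {#2, #3, #6, #8}
  Site 3: {#5, #6}
  Site 4: {#5, #7, #8}
  Site 5: {#1, #2}
No 3 sites suffice: every size-3 union leaves at least one demand point uncovered.
But {Site 1, Site 2, Site 3, Site 5} covers everything, so the minimum is 4.

4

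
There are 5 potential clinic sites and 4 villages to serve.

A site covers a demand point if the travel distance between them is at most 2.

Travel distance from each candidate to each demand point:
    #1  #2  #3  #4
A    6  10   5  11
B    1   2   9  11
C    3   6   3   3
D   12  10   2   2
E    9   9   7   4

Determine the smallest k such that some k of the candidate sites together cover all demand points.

2

Coverage sets (demand points within 2 of each site):
  A: {}
  B: {#1, #2}
  C: {}
  D: {#3, #4}
  E: {}
No single site covers all 4 demand points.
But {B, D} covers everything, so the minimum is 2.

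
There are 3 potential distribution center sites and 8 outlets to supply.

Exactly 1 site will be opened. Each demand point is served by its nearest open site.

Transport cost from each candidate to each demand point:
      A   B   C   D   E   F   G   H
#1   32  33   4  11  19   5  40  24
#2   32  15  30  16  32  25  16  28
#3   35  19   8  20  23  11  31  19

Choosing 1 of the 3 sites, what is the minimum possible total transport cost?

Open {#3}.
  A→#3 35, B→#3 19, C→#3 8, D→#3 20, E→#3 23, F→#3 11, G→#3 31, H→#3 19  ⇒ total 166.
Compare {#1}: total 168.
Compare {#2}: total 194.

166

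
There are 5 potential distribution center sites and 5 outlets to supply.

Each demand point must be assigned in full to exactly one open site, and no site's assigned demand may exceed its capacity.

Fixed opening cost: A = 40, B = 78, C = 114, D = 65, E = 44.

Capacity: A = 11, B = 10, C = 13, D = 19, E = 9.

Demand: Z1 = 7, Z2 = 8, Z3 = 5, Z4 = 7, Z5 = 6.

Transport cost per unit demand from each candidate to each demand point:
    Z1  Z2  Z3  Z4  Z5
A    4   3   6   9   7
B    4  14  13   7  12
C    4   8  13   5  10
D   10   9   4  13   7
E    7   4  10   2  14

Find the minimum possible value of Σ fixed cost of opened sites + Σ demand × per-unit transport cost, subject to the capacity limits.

Open {A, D, E}; cheapest assignment that respects the capacities:
  A (cap 11, load 8): Z2 — cost 8×3 = 24
  D (cap 19, load 18): Z1, Z3, Z5 — cost 7×10 + 5×4 + 6×7 = 132
  E (cap 9, load 7): Z4 — cost 7×2 = 14
  Shipping 170, fixed 149 → total 319.
  Any other capacity-feasible assignment to {A, D, E} ships for at least 170.
Compare {A, B, D, E}: its best feasible assignment gives total 355.
Compare {B, D, E}: its best feasible assignment gives total 363.
Every other set of open sites that can feasibly serve all demand totals ≥ 355 even under its best assignment. Minimum: 319.

319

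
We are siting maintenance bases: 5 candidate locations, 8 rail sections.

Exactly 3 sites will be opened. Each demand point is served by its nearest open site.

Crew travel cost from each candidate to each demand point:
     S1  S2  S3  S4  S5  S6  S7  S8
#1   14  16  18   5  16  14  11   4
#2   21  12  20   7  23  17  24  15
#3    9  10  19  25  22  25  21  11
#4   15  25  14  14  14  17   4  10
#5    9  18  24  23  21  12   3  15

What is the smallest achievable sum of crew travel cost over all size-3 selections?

Open {#1, #3, #4}.
  S1→#3 9, S2→#3 10, S3→#4 14, S4→#1 5, S5→#4 14, S6→#1 14, S7→#4 4, S8→#1 4  ⇒ total 74.
Compare {#1, #3, #5}: total 77.
Compare {#1, #4, #5}: total 77.
No size-3 selection does better; minimum is 74.

74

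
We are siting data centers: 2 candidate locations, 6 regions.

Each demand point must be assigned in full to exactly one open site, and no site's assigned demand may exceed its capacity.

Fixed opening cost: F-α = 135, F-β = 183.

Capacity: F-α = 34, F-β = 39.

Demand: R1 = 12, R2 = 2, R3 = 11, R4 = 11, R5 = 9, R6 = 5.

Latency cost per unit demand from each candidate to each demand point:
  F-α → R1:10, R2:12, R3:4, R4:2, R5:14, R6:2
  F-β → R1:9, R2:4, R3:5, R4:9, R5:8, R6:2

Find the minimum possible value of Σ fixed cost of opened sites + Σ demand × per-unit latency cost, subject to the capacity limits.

582

Open {F-α, F-β}; cheapest assignment that respects the capacities:
  F-α (cap 34, load 27): R3, R4, R6 — cost 11×4 + 11×2 + 5×2 = 76
  F-β (cap 39, load 23): R1, R2, R5 — cost 12×9 + 2×4 + 9×8 = 188
  Shipping 264, fixed 318 → total 582.
  Any other capacity-feasible assignment to {F-α, F-β} ships for at least 264.
Total demand is 50 and no other set of sites has combined capacity ≥ 50, so {F-α, F-β} is the only feasible choice of open sites. Minimum: 582.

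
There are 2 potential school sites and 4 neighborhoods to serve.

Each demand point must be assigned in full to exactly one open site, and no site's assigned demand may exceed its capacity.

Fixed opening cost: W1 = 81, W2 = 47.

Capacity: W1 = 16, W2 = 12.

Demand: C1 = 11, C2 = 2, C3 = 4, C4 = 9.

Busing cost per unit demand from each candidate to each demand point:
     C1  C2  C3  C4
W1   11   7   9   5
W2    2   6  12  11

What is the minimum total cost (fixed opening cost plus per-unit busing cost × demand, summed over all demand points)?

Open {W1, W2}; cheapest assignment that respects the capacities:
  W1 (cap 16, load 15): C2, C3, C4 — cost 2×7 + 4×9 + 9×5 = 95
  W2 (cap 12, load 11): C1 — cost 11×2 = 22
  Shipping 117, fixed 128 → total 245.
  Any other capacity-feasible assignment to {W1, W2} ships for at least 117.
Total demand is 26 and no other set of sites has combined capacity ≥ 26, so {W1, W2} is the only feasible choice of open sites. Minimum: 245.

245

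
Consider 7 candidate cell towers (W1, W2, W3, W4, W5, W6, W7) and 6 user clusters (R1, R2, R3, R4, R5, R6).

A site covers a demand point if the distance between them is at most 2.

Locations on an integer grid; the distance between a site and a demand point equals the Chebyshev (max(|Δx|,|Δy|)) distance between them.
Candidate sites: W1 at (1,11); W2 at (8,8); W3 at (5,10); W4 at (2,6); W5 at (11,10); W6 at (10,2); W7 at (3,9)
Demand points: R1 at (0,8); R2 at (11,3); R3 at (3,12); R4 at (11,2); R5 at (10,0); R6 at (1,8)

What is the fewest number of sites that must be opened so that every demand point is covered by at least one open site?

Coverage sets (demand points within 2 of each site):
  W1: {R3}
  W2: {}
  W3: {R3}
  W4: {R1, R6}
  W5: {}
  W6: {R2, R4, R5}
  W7: {R6}
No 2 sites suffice: every size-2 union leaves at least one demand point uncovered.
But {W1, W4, W6} covers everything, so the minimum is 3.

3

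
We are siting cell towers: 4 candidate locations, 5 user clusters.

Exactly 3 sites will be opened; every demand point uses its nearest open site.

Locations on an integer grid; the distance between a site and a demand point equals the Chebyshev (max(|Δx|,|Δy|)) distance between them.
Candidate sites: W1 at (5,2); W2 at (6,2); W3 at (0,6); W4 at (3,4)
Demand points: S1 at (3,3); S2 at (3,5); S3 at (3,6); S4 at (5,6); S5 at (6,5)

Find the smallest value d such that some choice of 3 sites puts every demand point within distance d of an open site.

3

Open {W1, W2, W4}.
  Farthest demand point is S5 at distance 3 (to W1); all others are ≤ 3.
With {W1, W3, W4} the worst case is 3.
With {W2, W3, W4} the worst case is 3.
No size-3 selection achieves below 3.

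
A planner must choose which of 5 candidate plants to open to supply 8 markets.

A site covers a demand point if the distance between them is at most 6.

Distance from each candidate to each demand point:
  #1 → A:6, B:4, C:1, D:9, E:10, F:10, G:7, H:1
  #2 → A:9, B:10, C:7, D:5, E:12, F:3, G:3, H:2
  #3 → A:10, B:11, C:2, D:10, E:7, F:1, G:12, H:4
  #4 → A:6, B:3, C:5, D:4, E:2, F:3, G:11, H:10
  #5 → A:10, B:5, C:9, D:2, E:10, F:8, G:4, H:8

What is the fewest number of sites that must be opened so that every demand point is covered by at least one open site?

2

Coverage sets (demand points within 6 of each site):
  #1: {A, B, C, H}
  #2: {D, F, G, H}
  #3: {C, F, H}
  #4: {A, B, C, D, E, F}
  #5: {B, D, G}
No single site covers all 8 demand points.
But {#2, #4} covers everything, so the minimum is 2.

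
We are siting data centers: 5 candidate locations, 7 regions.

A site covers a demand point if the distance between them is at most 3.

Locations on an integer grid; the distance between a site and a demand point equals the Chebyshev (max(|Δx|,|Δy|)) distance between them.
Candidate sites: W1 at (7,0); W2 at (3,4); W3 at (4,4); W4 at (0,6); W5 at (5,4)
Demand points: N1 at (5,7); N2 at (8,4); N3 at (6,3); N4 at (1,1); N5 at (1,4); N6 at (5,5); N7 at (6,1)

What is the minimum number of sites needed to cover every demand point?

2

Coverage sets (demand points within 3 of each site):
  W1: {N3, N7}
  W2: {N1, N3, N4, N5, N6, N7}
  W3: {N1, N3, N4, N5, N6, N7}
  W4: {N5}
  W5: {N1, N2, N3, N6, N7}
No single site covers all 7 demand points.
But {W2, W5} covers everything, so the minimum is 2.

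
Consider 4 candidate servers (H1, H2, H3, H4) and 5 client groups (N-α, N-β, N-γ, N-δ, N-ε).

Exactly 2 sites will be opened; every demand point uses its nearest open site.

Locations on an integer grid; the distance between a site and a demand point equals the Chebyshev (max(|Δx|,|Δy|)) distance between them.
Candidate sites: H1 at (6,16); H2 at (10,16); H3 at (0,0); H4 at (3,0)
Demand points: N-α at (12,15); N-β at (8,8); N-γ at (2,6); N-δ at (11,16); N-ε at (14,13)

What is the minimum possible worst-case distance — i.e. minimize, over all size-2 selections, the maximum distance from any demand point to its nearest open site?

8

Open {H1, H3}.
  Farthest demand point is N-β at distance 8 (to H1); all others are ≤ 8.
With {H1, H4} the worst case is 8.
With {H2, H3} the worst case is 8.
No size-2 selection achieves below 8.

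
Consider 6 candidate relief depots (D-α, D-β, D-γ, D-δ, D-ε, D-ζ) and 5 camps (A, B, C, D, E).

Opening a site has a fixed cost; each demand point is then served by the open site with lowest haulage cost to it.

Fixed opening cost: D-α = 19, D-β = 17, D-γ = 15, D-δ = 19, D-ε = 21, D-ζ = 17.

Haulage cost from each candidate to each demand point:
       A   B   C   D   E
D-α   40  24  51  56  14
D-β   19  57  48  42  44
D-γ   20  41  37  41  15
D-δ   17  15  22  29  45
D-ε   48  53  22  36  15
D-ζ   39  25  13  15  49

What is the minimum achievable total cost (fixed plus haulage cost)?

Open {D-γ, D-ζ}: assign each demand point to its cheapest open site.
  A→D-γ 20, B→D-ζ 25, C→D-ζ 13, D→D-ζ 15, E→D-γ 15
  haulage cost 88, fixed 32 → total 120.
Compare {D-γ, D-δ, D-ζ}: haulage cost 75 + fixed 51 = 126.
Compare {D-α, D-δ, D-ζ}: haulage cost 74 + fixed 55 = 129.
Compare {D-γ, D-δ}: haulage cost 98 + fixed 34 = 132.
All other subsets cost ≥ 126. Minimum total cost: 120.

120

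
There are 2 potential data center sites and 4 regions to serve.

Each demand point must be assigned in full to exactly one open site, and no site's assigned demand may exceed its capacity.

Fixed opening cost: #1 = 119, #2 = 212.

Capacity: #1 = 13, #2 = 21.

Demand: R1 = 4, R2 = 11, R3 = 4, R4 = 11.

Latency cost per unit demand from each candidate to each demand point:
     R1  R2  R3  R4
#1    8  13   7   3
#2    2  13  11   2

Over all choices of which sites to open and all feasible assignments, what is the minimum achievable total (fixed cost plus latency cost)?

Open {#1, #2}; cheapest assignment that respects the capacities:
  #1 (cap 13, load 11): R2 — cost 11×13 = 143
  #2 (cap 21, load 19): R1, R3, R4 — cost 4×2 + 4×11 + 11×2 = 74
  Shipping 217, fixed 331 → total 548.
  Any other capacity-feasible assignment to {#1, #2} ships for at least 217.
Total demand is 30 and no other set of sites has combined capacity ≥ 30, so {#1, #2} is the only feasible choice of open sites. Minimum: 548.

548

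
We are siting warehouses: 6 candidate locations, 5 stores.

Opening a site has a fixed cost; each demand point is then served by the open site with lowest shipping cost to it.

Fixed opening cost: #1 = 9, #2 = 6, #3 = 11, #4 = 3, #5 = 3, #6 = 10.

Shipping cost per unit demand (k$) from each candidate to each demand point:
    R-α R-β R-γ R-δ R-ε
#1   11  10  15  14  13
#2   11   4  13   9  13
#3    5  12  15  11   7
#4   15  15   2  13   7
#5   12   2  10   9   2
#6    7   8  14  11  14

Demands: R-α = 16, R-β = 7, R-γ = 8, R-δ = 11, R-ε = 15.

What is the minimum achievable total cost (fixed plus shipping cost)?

256

Open {#3, #4, #5}: assign each demand point to its cheapest open site.
  R-α→#3 16×5=80, R-β→#5 7×2=14, R-γ→#4 8×2=16, R-δ→#5 11×9=99, R-ε→#5 15×2=30
  shipping cost 239, fixed 17 → total 256.
Compare {#2, #3, #4, #5}: shipping cost 239 + fixed 23 = 262.
Compare {#1, #3, #4, #5}: shipping cost 239 + fixed 26 = 265.
Compare {#3, #4, #5, #6}: shipping cost 239 + fixed 27 = 266.
All other subsets cost ≥ 262. Minimum total cost: 256.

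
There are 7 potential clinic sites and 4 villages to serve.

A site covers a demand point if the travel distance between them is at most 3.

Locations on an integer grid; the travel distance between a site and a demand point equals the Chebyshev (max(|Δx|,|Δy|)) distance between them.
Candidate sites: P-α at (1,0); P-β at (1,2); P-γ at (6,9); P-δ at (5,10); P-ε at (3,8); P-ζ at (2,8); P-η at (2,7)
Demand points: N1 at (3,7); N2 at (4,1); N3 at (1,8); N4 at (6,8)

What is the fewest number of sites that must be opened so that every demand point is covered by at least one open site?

2

Coverage sets (demand points within 3 of each site):
  P-α: {N2}
  P-β: {N2}
  P-γ: {N1, N4}
  P-δ: {N1, N4}
  P-ε: {N1, N3, N4}
  P-ζ: {N1, N3}
  P-η: {N1, N3}
No single site covers all 4 demand points.
But {P-α, P-ε} covers everything, so the minimum is 2.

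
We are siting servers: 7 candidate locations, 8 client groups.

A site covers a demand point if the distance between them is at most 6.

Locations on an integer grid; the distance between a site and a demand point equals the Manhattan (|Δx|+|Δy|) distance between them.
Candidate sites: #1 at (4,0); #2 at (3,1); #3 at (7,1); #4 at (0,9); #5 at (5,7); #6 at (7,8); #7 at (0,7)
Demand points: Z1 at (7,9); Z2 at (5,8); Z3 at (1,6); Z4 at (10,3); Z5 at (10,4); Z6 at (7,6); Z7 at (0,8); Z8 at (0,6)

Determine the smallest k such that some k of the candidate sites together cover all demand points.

Coverage sets (demand points within 6 of each site):
  #1: {}
  #2: {}
  #3: {Z4, Z5, Z6}
  #4: {Z2, Z3, Z7, Z8}
  #5: {Z1, Z2, Z3, Z6, Z7, Z8}
  #6: {Z1, Z2, Z6}
  #7: {Z2, Z3, Z7, Z8}
No single site covers all 8 demand points.
But {#3, #5} covers everything, so the minimum is 2.

2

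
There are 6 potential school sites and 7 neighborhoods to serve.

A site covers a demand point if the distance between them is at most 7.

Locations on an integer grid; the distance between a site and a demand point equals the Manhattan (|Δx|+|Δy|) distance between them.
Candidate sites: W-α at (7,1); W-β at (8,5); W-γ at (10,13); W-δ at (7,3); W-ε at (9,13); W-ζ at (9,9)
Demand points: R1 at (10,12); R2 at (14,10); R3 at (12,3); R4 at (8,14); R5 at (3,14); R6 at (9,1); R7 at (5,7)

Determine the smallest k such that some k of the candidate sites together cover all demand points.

3

Coverage sets (demand points within 7 of each site):
  W-α: {R3, R6}
  W-β: {R3, R6, R7}
  W-γ: {R1, R2, R4}
  W-δ: {R3, R6, R7}
  W-ε: {R1, R4, R5}
  W-ζ: {R1, R2, R4, R7}
No 2 sites suffice: every size-2 union leaves at least one demand point uncovered.
But {W-α, W-ε, W-ζ} covers everything, so the minimum is 3.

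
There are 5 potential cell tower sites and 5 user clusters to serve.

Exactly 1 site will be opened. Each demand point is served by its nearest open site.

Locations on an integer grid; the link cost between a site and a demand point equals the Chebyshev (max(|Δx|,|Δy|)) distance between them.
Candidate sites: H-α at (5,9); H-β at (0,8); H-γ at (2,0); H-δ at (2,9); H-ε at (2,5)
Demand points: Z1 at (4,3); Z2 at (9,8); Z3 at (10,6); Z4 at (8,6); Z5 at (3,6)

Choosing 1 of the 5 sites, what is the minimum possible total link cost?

Open {H-α}.
  Z1→H-α 6, Z2→H-α 4, Z3→H-α 5, Z4→H-α 3, Z5→H-α 3  ⇒ total 21.
Compare {H-ε}: total 24.
Compare {H-δ}: total 30.
No size-1 selection does better; minimum is 21.

21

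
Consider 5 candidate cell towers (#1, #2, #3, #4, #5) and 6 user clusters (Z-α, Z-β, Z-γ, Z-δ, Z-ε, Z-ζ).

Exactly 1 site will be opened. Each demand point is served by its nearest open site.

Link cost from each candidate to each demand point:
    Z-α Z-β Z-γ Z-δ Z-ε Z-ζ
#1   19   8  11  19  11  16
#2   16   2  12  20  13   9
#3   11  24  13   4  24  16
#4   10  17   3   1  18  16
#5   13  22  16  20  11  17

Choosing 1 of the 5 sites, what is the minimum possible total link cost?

65

Open {#4}.
  Z-α→#4 10, Z-β→#4 17, Z-γ→#4 3, Z-δ→#4 1, Z-ε→#4 18, Z-ζ→#4 16  ⇒ total 65.
Compare {#2}: total 72.
Compare {#1}: total 84.
No size-1 selection does better; minimum is 65.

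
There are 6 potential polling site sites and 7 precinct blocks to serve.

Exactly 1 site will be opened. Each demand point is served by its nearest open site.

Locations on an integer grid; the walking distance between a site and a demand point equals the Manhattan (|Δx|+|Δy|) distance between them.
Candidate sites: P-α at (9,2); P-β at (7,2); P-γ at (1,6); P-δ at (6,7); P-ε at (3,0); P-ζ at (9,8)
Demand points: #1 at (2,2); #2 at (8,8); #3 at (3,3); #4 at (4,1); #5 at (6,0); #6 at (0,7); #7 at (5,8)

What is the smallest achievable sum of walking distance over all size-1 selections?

Open {P-δ}.
  #1→P-δ 9, #2→P-δ 3, #3→P-δ 7, #4→P-δ 8, #5→P-δ 7, #6→P-δ 6, #7→P-δ 2  ⇒ total 42.
Compare {P-β}: total 44.
Compare {P-ε}: total 44.
No size-1 selection does better; minimum is 42.

42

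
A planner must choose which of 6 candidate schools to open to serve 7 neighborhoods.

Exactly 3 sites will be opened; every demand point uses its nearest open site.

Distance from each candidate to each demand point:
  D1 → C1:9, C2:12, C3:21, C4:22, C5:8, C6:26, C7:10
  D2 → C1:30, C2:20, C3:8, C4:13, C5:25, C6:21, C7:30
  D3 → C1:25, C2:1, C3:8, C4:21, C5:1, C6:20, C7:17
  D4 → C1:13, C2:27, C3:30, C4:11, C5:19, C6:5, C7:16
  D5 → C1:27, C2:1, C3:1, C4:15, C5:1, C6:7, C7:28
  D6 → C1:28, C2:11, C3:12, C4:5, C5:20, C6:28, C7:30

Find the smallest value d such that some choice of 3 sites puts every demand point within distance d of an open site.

10

Open {D1, D5, D6}.
  Farthest demand point is C7 at distance 10 (to D1); all others are ≤ 10.
With {D1, D3, D4} the worst case is 11.
With {D1, D4, D5} the worst case is 11.
No size-3 selection achieves below 10.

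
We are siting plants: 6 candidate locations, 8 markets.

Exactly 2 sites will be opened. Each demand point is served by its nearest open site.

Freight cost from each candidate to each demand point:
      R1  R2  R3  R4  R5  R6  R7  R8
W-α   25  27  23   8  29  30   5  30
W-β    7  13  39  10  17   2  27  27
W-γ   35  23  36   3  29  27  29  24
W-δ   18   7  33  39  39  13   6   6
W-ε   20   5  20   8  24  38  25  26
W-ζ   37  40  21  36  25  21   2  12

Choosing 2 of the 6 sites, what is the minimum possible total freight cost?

Open {W-β, W-ζ}.
  R1→W-β 7, R2→W-β 13, R3→W-ζ 21, R4→W-β 10, R5→W-β 17, R6→W-β 2, R7→W-ζ 2, R8→W-ζ 12  ⇒ total 84.
Compare {W-β, W-δ}: total 88.
Compare {W-δ, W-ε}: total 100.
No size-2 selection does better; minimum is 84.

84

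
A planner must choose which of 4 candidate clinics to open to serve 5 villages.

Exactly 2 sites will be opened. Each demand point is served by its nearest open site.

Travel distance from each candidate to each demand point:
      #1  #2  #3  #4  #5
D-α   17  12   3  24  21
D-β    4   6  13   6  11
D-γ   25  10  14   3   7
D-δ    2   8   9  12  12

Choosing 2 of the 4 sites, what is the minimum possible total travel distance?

29

Open {D-γ, D-δ}.
  #1→D-δ 2, #2→D-δ 8, #3→D-δ 9, #4→D-γ 3, #5→D-γ 7  ⇒ total 29.
Compare {D-α, D-β}: total 30.
Compare {D-β, D-γ}: total 33.
No size-2 selection does better; minimum is 29.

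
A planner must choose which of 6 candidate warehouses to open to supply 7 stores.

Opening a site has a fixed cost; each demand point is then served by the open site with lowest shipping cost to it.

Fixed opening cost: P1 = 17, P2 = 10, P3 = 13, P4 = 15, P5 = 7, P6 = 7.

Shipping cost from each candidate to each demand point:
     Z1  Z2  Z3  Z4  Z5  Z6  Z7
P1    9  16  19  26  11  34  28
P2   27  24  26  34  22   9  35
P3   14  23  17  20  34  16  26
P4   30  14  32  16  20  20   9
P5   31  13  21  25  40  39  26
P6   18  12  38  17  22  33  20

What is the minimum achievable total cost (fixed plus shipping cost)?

129

Open {P1, P2, P4}: assign each demand point to its cheapest open site.
  Z1→P1 9, Z2→P4 14, Z3→P1 19, Z4→P4 16, Z5→P1 11, Z6→P2 9, Z7→P4 9
  shipping cost 87, fixed 42 → total 129.
Compare {P1, P4}: shipping cost 98 + fixed 32 = 130.
Compare {P1, P2, P6}: shipping cost 97 + fixed 34 = 131.
Compare {P3, P4}: shipping cost 106 + fixed 28 = 134.
All other subsets cost ≥ 130. Minimum total cost: 129.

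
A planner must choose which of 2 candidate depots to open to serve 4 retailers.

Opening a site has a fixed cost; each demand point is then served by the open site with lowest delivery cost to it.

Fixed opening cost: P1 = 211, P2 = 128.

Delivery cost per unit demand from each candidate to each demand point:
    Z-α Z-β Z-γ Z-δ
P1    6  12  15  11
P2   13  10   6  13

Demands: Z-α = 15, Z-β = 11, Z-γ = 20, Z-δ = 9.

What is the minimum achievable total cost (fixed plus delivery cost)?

Open {P2}: assign each demand point to its cheapest open site.
  Z-α→P2 15×13=195, Z-β→P2 11×10=110, Z-γ→P2 20×6=120, Z-δ→P2 9×13=117
  delivery cost 542, fixed 128 → total 670.
Compare {P1, P2}: delivery cost 419 + fixed 339 = 758.
Compare {P1}: delivery cost 621 + fixed 211 = 832.

670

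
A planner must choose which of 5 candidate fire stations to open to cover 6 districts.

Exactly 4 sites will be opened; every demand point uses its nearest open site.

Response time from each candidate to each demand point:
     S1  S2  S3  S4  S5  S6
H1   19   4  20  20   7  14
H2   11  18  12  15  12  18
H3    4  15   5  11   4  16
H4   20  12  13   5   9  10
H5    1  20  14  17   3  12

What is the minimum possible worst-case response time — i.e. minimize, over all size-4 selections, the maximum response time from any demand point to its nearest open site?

Open {H1, H2, H3, H4}.
  Farthest demand point is S6 at response time 10 (to H4); all others are ≤ 10.
With {H1, H3, H4, H5} the worst case is 10.
With {H1, H2, H3, H5} the worst case is 12.
No size-4 selection achieves below 10.

10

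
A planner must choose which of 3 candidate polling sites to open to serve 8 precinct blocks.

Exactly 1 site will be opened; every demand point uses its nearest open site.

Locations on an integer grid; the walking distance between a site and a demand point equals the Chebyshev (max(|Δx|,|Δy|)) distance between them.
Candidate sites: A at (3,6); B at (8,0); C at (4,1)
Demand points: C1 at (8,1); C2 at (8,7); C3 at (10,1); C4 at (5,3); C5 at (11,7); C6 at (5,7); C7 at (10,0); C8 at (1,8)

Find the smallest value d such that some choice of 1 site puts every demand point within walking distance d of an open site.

Open {C}.
  Farthest demand point is C5 at walking distance 7 (to C); all others are ≤ 7.
With {A} the worst case is 8.
With {B} the worst case is 8.
No size-1 selection achieves below 7.

7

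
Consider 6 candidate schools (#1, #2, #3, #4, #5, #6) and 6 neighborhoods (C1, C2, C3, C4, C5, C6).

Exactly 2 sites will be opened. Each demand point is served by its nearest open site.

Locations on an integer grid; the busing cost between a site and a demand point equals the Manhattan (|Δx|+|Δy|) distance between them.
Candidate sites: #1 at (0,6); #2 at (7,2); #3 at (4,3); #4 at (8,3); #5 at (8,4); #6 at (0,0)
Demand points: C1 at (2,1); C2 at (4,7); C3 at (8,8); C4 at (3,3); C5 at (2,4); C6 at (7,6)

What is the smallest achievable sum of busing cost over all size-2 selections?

19

Open {#3, #5}.
  C1→#3 4, C2→#3 4, C3→#5 4, C4→#3 1, C5→#3 3, C6→#5 3  ⇒ total 19.
Compare {#3, #4}: total 21.
Compare {#2, #3}: total 23.
No size-2 selection does better; minimum is 19.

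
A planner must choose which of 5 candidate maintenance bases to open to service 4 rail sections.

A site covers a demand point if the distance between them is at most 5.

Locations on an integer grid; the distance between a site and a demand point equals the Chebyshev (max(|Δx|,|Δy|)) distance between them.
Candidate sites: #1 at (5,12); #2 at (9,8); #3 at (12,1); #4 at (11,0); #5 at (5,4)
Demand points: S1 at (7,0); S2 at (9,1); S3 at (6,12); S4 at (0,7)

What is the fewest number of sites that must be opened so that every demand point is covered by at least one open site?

2

Coverage sets (demand points within 5 of each site):
  #1: {S3, S4}
  #2: {S3}
  #3: {S1, S2}
  #4: {S1, S2}
  #5: {S1, S2, S4}
No single site covers all 4 demand points.
But {#1, #3} covers everything, so the minimum is 2.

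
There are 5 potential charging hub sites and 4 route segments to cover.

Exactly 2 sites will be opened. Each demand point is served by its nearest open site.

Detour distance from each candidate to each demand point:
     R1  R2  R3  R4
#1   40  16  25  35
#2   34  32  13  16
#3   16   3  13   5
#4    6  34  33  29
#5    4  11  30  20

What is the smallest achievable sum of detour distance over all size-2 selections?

25

Open {#3, #5}.
  R1→#5 4, R2→#3 3, R3→#3 13, R4→#3 5  ⇒ total 25.
Compare {#3, #4}: total 27.
Compare {#1, #3}: total 37.
No size-2 selection does better; minimum is 25.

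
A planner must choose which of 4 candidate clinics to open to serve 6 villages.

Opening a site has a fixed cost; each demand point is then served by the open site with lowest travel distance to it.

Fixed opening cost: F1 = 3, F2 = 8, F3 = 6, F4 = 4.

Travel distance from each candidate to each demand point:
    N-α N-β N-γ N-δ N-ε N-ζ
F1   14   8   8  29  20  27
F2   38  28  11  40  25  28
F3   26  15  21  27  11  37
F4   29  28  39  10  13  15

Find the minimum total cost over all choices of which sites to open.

Open {F1, F4}: assign each demand point to its cheapest open site.
  N-α→F1 14, N-β→F1 8, N-γ→F1 8, N-δ→F4 10, N-ε→F4 13, N-ζ→F4 15
  travel distance 68, fixed 7 → total 75.
Compare {F1, F3, F4}: travel distance 66 + fixed 13 = 79.
Compare {F1, F2, F4}: travel distance 68 + fixed 15 = 83.
Compare {F1, F2, F3, F4}: travel distance 66 + fixed 21 = 87.
All other subsets cost ≥ 79. Minimum total cost: 75.

75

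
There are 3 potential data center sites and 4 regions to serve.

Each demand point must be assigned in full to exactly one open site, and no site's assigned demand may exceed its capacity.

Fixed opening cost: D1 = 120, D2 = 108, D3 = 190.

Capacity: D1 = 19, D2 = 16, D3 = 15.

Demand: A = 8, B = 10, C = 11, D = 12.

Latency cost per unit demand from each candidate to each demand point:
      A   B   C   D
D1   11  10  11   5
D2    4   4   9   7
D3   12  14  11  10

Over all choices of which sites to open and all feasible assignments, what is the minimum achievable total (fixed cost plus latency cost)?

787

Open {D1, D2, D3}; cheapest assignment that respects the capacities:
  D1 (cap 19, load 19): A, C — cost 8×11 + 11×11 = 209
  D2 (cap 16, load 10): B — cost 10×4 = 40
  D3 (cap 15, load 12): D — cost 12×10 = 120
  Shipping 369, fixed 418 → total 787.
  Any other capacity-feasible assignment to {D1, D2, D3} ships for at least 369.
Total demand is 41 and no other set of sites has combined capacity ≥ 41, so {D1, D2, D3} is the only feasible choice of open sites. Minimum: 787.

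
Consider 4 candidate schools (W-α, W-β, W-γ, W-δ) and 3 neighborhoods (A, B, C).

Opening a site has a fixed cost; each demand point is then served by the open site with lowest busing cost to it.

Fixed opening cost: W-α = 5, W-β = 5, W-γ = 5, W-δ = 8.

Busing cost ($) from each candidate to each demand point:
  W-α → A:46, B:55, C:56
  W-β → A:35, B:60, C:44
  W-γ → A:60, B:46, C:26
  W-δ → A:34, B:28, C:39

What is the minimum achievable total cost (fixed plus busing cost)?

Open {W-γ, W-δ}: assign each demand point to its cheapest open site.
  A→W-δ 34, B→W-δ 28, C→W-γ 26
  busing cost 88, fixed 13 → total 101.
Compare {W-α, W-γ, W-δ}: busing cost 88 + fixed 18 = 106.
Compare {W-β, W-γ, W-δ}: busing cost 88 + fixed 18 = 106.
Compare {W-δ}: busing cost 101 + fixed 8 = 109.
All other subsets cost ≥ 106. Minimum total cost: 101.

101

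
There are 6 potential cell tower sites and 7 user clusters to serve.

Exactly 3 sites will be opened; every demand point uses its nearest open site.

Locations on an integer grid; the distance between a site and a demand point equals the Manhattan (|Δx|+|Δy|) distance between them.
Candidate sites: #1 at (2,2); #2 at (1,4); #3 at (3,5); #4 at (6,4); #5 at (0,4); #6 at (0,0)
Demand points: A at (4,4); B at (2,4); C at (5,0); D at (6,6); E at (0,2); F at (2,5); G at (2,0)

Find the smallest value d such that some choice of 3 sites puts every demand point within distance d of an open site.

Open {#1, #2, #3}.
  Farthest demand point is C at distance 5 (to #1); all others are ≤ 5.
With {#1, #2, #4} the worst case is 5.
With {#1, #3, #4} the worst case is 5.
No size-3 selection achieves below 5.

5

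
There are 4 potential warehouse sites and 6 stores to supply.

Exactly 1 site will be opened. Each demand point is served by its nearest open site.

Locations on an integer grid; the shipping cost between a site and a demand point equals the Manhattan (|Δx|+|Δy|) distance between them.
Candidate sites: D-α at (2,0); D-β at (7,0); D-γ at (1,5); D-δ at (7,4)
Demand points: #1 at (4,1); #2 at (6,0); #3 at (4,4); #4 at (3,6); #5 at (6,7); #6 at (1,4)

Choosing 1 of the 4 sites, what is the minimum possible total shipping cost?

30

Open {D-δ}.
  #1→D-δ 6, #2→D-δ 5, #3→D-δ 3, #4→D-δ 6, #5→D-δ 4, #6→D-δ 6  ⇒ total 30.
Compare {D-γ}: total 32.
Compare {D-α}: total 36.
No size-1 selection does better; minimum is 30.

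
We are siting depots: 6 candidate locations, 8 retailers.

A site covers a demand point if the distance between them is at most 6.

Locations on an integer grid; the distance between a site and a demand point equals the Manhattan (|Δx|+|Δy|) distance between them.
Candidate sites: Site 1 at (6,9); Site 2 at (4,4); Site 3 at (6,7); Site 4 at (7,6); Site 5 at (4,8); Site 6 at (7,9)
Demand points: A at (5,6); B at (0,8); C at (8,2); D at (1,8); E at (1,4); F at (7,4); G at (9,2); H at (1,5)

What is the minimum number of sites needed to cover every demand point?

Coverage sets (demand points within 6 of each site):
  Site 1: {A, D, F}
  Site 2: {A, C, E, F, H}
  Site 3: {A, D, F}
  Site 4: {A, C, F, G}
  Site 5: {A, B, D, H}
  Site 6: {A, F}
No 2 sites suffice: every size-2 union leaves at least one demand point uncovered.
But {Site 2, Site 4, Site 5} covers everything, so the minimum is 3.

3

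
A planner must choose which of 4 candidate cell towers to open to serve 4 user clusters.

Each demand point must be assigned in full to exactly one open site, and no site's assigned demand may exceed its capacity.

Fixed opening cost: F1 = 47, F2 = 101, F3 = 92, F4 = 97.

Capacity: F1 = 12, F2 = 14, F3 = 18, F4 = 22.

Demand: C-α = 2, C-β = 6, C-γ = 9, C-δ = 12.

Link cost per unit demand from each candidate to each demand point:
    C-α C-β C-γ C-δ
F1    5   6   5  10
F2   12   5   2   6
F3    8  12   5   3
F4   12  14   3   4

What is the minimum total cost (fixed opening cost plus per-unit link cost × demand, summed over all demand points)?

Open {F1, F4}; cheapest assignment that respects the capacities:
  F1 (cap 12, load 8): C-α, C-β — cost 2×5 + 6×6 = 46
  F4 (cap 22, load 21): C-γ, C-δ — cost 9×3 + 12×4 = 75
  Shipping 121, fixed 144 → total 265.
  Any other capacity-feasible assignment to {F1, F4} ships for at least 121.
Compare {F1, F3}: its best feasible assignment gives total 302.
Compare {F2, F4}: its best feasible assignment gives total 327.
Every other set of open sites that can feasibly serve all demand totals ≥ 302 even under its best assignment. Minimum: 265.

265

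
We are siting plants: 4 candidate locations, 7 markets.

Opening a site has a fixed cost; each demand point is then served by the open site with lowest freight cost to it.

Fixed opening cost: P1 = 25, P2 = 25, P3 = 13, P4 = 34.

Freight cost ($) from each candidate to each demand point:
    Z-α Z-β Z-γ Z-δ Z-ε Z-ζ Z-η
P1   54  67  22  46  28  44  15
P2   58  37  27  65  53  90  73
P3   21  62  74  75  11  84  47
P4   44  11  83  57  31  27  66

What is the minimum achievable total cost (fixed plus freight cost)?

Open {P1, P3, P4}: assign each demand point to its cheapest open site.
  Z-α→P3 21, Z-β→P4 11, Z-γ→P1 22, Z-δ→P1 46, Z-ε→P3 11, Z-ζ→P4 27, Z-η→P1 15
  freight cost 153, fixed 72 → total 225.
Compare {P1, P2, P3, P4}: freight cost 153 + fixed 97 = 250.
Compare {P1, P4}: freight cost 193 + fixed 59 = 252.
Compare {P1, P3}: freight cost 221 + fixed 38 = 259.
All other subsets cost ≥ 250. Minimum total cost: 225.

225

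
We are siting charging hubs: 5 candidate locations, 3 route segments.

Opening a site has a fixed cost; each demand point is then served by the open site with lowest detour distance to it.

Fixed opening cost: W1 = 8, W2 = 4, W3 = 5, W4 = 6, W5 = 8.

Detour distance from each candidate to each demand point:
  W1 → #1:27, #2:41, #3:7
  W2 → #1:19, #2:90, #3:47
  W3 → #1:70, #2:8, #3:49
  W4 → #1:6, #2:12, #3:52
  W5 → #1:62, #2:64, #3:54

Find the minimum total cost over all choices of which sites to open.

Open {W1, W4}: assign each demand point to its cheapest open site.
  #1→W4 6, #2→W4 12, #3→W1 7
  detour distance 25, fixed 14 → total 39.
Compare {W1, W3, W4}: detour distance 21 + fixed 19 = 40.
Compare {W1, W2, W4}: detour distance 25 + fixed 18 = 43.
Compare {W1, W2, W3, W4}: detour distance 21 + fixed 23 = 44.
All other subsets cost ≥ 40. Minimum total cost: 39.

39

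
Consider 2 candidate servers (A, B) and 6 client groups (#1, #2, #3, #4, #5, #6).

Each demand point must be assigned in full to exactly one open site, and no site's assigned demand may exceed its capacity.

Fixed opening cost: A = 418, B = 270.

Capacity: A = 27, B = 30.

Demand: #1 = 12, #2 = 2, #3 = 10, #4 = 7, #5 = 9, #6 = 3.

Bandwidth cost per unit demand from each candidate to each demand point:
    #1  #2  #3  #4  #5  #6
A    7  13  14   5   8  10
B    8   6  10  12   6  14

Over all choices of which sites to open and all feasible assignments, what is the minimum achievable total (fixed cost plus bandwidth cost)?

Open {A, B}; cheapest assignment that respects the capacities:
  A (cap 27, load 22): #1, #4, #6 — cost 12×7 + 7×5 + 3×10 = 149
  B (cap 30, load 21): #2, #3, #5 — cost 2×6 + 10×10 + 9×6 = 166
  Shipping 315, fixed 688 → total 1003.
  Any other capacity-feasible assignment to {A, B} ships for at least 315.
Total demand is 43 and no other set of sites has combined capacity ≥ 43, so {A, B} is the only feasible choice of open sites. Minimum: 1003.

1003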